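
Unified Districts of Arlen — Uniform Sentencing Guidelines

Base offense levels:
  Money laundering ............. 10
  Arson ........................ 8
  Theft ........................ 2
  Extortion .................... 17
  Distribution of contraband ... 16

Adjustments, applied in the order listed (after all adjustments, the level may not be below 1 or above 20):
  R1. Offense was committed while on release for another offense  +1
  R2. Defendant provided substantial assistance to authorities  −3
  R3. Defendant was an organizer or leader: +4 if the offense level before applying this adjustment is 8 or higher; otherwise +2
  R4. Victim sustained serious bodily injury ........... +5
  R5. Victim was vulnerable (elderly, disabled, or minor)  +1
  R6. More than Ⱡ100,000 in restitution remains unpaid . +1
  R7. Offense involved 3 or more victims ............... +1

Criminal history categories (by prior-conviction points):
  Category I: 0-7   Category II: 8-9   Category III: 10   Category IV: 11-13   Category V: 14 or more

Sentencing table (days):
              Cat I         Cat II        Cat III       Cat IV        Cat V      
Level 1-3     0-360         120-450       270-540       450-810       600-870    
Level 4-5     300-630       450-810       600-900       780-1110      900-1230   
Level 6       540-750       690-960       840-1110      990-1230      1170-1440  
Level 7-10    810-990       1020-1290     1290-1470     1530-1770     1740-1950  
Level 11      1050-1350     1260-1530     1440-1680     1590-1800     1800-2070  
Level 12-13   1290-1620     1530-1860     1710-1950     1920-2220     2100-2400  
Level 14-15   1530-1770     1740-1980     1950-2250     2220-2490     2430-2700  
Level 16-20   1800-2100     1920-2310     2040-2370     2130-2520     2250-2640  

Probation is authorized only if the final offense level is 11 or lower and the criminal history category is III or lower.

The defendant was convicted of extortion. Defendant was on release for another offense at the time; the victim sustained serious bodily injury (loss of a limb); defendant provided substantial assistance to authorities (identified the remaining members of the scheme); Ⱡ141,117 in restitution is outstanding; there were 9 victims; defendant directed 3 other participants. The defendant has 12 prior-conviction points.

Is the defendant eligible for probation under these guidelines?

Base offense level for extortion: 17.
R1 applies: 17 + 1 = 18.
R2 applies: 18 − 3 = 15.
R3 applies (level before this adjustment is 15 ≥ 8, so +4): 15 + 4 = 19.
R4 applies: 19 + 5 = 24.
R6 applies: 24 + 1 = 25.
R7 applies: 25 + 1 = 26.
Level 26 exceeds the maximum of 20; capped at 20.
Final offense level: 20.
Criminal history: 12 prior points → Category IV (11-13).
Level 20 falls in the 16-20 band.
Grid: Level 16-20 × Category IV = 2130-2520 days.
Probation check: level 20 > 11 and category IV > III → not eligible.

No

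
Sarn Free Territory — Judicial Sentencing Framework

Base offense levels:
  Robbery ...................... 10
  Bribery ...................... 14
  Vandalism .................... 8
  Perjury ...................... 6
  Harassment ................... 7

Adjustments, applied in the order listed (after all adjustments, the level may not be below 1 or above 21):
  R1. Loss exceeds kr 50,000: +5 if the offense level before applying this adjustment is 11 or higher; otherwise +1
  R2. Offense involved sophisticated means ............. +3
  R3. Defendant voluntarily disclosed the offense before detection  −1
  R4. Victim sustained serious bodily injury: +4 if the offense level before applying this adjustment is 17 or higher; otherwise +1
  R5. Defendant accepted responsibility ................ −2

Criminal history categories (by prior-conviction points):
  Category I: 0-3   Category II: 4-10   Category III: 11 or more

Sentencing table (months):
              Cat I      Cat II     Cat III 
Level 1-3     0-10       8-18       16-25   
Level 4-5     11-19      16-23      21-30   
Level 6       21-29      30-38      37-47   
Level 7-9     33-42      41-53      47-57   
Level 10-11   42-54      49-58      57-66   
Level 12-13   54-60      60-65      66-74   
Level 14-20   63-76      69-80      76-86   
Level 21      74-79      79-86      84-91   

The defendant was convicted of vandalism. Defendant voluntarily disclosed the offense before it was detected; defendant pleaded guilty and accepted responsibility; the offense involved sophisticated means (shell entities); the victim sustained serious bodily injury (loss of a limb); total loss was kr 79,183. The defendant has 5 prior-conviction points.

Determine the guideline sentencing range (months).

49-58 months

Base offense level for vandalism: 8.
R1 applies (level before this adjustment is 8 < 11, so +1): 8 + 1 = 9.
R2 applies: 9 + 3 = 12.
R3 applies: 12 − 1 = 11.
R4 applies (level before this adjustment is 11 < 17, so +1): 11 + 1 = 12.
R5 applies: 12 − 2 = 10.
Final offense level: 10.
Criminal history: 5 prior points → Category II (4-10).
Level 10 falls in the 10-11 band.
Grid: Level 10-11 × Category II = 49-58 months.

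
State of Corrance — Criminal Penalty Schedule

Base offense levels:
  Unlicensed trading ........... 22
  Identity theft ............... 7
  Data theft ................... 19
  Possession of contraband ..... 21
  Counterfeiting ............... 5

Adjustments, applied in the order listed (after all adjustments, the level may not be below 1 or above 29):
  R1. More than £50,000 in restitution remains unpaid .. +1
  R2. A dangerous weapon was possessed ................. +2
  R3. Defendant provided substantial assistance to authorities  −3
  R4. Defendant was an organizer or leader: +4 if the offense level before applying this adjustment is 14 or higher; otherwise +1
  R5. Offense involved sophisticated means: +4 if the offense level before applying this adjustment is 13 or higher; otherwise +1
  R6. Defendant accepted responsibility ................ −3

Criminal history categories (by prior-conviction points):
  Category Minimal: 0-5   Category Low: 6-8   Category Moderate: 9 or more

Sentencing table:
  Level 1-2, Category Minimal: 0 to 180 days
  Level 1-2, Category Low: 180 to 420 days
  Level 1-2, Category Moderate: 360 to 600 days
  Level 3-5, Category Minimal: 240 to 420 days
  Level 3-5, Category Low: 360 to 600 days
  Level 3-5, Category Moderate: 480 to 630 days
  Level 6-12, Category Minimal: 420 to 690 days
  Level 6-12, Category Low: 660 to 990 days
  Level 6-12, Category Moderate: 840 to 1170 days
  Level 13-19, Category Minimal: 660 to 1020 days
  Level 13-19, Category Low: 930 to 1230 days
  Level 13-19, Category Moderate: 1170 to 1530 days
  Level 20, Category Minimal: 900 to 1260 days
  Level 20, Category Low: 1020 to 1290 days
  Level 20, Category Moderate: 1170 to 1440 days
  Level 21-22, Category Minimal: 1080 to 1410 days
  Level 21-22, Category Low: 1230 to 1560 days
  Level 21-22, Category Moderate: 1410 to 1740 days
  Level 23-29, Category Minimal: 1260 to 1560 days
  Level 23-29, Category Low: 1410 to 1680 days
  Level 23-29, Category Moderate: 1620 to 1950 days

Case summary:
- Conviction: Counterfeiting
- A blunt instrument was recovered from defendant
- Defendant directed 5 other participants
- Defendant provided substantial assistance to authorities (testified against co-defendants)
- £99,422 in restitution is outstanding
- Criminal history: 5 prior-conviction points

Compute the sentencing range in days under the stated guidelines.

Base offense level for counterfeiting: 5.
R1 applies: 5 + 1 = 6.
R2 applies: 6 + 2 = 8.
R3 applies: 8 − 3 = 5.
R4 applies (level before this adjustment is 5 < 14, so +1): 5 + 1 = 6.
Final offense level: 6.
Criminal history: 5 prior points → Category Minimal (0-5).
Level 6 falls in the 6-12 band.
Grid: Level 6-12 × Category Minimal = 420-690 days.

420-690 days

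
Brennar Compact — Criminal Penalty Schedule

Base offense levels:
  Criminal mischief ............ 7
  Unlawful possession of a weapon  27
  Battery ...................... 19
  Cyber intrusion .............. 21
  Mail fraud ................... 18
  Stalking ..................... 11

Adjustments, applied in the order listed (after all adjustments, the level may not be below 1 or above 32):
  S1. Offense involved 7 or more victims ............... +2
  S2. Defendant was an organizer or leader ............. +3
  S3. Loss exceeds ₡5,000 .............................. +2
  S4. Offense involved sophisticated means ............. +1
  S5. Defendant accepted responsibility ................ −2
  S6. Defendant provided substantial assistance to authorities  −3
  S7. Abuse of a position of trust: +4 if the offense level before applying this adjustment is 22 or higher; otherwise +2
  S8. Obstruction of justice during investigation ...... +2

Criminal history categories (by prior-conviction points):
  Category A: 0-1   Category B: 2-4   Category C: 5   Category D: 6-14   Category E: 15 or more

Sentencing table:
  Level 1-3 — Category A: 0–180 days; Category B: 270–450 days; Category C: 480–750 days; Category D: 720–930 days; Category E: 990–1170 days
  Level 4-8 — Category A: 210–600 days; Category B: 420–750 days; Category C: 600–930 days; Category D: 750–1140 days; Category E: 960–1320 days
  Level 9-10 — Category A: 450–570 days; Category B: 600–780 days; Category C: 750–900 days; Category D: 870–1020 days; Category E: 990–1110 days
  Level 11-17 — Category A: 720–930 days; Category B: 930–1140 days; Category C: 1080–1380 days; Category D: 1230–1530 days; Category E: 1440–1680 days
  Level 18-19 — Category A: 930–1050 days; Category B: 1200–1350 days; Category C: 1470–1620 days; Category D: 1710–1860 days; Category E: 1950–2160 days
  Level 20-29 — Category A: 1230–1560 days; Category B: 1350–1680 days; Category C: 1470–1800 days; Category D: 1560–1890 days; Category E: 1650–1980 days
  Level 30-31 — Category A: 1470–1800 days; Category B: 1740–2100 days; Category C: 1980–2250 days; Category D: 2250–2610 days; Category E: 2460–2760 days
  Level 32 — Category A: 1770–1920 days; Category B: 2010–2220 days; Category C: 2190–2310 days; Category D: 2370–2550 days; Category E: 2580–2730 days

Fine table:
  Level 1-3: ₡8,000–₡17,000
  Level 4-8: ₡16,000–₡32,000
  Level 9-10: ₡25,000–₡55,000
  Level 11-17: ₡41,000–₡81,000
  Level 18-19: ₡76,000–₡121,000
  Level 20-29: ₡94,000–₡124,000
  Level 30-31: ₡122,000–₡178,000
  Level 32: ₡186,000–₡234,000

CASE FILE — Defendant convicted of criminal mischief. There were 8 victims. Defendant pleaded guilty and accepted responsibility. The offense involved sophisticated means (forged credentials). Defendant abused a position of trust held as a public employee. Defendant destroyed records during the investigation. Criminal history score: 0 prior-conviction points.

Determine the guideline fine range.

₡41,000–₡81,000

Base offense level for criminal mischief: 7.
S1 applies: 7 + 2 = 9.
S4 applies: 9 + 1 = 10.
S5 applies: 10 − 2 = 8.
S6 does not apply.
S7 applies (level before this adjustment is 8 < 22, so +2): 8 + 2 = 10.
S8 applies: 10 + 2 = 12.
Final offense level: 12.
Level 12 falls in the 11-17 band.
Fine table: Level 11-17 → ₡41,000–₡81,000.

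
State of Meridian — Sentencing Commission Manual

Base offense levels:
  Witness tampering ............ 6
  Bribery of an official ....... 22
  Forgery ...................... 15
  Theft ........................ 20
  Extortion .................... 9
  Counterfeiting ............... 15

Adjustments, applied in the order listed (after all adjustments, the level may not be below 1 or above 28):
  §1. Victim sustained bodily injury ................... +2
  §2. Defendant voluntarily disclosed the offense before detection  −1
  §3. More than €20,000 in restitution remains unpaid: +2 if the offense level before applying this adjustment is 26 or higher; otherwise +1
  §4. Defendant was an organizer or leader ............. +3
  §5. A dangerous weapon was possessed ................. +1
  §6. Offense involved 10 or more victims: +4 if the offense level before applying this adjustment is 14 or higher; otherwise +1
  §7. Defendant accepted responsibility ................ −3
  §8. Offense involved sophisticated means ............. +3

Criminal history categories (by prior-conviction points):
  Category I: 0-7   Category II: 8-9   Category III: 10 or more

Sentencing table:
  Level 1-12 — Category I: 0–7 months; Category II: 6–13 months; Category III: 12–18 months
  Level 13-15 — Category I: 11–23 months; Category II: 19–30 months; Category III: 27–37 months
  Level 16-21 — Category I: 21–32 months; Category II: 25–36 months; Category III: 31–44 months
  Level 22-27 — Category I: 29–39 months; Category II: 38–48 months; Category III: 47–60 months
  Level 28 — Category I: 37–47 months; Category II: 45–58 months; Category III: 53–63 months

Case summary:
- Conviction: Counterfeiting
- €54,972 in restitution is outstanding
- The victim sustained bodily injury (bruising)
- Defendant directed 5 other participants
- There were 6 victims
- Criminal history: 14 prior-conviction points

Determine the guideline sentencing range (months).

Base offense level for counterfeiting: 15.
§1 applies: 15 + 2 = 17.
§3 applies (level before this adjustment is 17 < 26, so +1): 17 + 1 = 18.
§4 applies: 18 + 3 = 21.
Final offense level: 21.
Criminal history: 14 prior points → Category III (10+).
Level 21 falls in the 16-21 band.
Grid: Level 16-21 × Category III = 31-44 months.

31-44 months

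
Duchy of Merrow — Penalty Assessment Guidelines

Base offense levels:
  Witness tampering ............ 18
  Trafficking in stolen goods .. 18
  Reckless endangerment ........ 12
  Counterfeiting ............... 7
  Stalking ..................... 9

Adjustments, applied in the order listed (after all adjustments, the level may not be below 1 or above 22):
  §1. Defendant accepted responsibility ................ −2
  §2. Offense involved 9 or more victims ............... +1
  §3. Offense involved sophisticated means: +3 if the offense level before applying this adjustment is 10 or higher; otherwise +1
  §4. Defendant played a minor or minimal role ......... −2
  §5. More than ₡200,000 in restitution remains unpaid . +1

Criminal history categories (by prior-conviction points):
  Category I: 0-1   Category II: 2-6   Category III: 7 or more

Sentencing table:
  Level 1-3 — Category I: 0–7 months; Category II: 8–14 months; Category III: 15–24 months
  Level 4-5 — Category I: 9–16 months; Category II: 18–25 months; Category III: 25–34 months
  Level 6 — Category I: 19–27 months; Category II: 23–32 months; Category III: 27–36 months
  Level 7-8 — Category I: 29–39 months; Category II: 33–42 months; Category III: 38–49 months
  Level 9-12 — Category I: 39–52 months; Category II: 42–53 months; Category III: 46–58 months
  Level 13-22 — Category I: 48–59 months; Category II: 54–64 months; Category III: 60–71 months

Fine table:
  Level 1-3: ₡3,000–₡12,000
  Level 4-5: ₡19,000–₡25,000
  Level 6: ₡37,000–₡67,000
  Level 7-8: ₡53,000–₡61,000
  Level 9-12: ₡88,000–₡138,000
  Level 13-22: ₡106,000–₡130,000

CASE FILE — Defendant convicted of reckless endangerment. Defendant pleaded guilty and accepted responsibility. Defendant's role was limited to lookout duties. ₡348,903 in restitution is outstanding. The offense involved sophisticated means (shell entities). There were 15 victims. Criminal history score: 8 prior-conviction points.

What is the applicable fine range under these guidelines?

₡106,000–₡130,000

Base offense level for reckless endangerment: 12.
§1 applies: 12 − 2 = 10.
§2 applies: 10 + 1 = 11.
§3 applies (level before this adjustment is 11 ≥ 10, so +3): 11 + 3 = 14.
§4 applies: 14 − 2 = 12.
§5 applies: 12 + 1 = 13.
Final offense level: 13.
Level 13 falls in the 13-22 band.
Fine table: Level 13-22 → ₡106,000–₡130,000.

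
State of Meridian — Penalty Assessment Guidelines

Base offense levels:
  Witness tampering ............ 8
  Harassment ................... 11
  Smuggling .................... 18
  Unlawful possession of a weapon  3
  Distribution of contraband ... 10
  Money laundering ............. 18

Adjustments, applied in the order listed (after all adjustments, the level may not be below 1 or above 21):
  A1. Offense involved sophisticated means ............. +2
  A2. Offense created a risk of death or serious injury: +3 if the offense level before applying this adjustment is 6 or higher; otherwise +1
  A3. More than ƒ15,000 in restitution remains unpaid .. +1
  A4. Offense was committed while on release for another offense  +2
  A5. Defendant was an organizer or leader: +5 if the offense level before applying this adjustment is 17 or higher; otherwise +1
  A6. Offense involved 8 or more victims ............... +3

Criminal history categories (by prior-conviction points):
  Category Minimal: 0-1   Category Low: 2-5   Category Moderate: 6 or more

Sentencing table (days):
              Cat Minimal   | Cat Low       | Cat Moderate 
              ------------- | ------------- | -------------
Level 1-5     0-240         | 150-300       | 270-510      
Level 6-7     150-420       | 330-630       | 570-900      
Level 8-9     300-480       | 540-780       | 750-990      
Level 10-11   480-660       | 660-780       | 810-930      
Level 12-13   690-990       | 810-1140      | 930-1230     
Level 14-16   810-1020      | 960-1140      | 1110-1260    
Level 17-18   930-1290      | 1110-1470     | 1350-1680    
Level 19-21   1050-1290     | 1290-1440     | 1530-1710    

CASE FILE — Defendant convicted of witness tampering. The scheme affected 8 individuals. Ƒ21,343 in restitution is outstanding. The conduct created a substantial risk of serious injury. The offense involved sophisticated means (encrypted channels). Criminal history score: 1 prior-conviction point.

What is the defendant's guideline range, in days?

930-1290 days

Base offense level for witness tampering: 8.
A1 applies: 8 + 2 = 10.
A2 applies (level before this adjustment is 10 ≥ 6, so +3): 10 + 3 = 13.
A3 applies: 13 + 1 = 14.
A6 applies: 14 + 3 = 17.
Final offense level: 17.
Criminal history: 1 prior point → Category Minimal (0-1).
Level 17 falls in the 17-18 band.
Grid: Level 17-18 × Category Minimal = 930-1290 days.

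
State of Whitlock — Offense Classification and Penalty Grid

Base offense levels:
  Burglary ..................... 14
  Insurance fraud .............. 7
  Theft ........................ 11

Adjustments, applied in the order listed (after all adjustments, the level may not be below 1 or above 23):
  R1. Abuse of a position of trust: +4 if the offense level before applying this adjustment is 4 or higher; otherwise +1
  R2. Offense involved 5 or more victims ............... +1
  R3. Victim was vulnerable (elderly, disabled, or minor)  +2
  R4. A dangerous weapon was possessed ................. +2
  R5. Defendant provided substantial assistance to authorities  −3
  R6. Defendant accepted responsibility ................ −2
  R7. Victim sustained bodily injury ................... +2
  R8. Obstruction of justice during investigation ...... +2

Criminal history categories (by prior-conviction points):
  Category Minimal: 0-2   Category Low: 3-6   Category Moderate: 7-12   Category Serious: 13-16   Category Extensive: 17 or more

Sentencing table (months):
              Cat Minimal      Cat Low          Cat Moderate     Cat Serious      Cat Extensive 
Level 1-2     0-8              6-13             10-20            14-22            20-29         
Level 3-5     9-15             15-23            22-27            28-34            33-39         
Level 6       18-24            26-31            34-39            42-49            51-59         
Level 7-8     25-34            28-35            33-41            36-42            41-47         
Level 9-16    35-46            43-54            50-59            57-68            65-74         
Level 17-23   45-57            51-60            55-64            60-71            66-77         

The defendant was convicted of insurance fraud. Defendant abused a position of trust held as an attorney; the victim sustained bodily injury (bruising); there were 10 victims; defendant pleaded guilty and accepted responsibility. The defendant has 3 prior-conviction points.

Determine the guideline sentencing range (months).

43-54 months

Base offense level for insurance fraud: 7.
R1 applies (level before this adjustment is 7 ≥ 4, so +4): 7 + 4 = 11.
R2 applies: 11 + 1 = 12.
R3 does not apply.
R4 does not apply.
R6 applies: 12 − 2 = 10.
R7 applies: 10 + 2 = 12.
R8 does not apply.
Final offense level: 12.
Criminal history: 3 prior points → Category Low (3-6).
Level 12 falls in the 9-16 band.
Grid: Level 9-16 × Category Low = 43-54 months.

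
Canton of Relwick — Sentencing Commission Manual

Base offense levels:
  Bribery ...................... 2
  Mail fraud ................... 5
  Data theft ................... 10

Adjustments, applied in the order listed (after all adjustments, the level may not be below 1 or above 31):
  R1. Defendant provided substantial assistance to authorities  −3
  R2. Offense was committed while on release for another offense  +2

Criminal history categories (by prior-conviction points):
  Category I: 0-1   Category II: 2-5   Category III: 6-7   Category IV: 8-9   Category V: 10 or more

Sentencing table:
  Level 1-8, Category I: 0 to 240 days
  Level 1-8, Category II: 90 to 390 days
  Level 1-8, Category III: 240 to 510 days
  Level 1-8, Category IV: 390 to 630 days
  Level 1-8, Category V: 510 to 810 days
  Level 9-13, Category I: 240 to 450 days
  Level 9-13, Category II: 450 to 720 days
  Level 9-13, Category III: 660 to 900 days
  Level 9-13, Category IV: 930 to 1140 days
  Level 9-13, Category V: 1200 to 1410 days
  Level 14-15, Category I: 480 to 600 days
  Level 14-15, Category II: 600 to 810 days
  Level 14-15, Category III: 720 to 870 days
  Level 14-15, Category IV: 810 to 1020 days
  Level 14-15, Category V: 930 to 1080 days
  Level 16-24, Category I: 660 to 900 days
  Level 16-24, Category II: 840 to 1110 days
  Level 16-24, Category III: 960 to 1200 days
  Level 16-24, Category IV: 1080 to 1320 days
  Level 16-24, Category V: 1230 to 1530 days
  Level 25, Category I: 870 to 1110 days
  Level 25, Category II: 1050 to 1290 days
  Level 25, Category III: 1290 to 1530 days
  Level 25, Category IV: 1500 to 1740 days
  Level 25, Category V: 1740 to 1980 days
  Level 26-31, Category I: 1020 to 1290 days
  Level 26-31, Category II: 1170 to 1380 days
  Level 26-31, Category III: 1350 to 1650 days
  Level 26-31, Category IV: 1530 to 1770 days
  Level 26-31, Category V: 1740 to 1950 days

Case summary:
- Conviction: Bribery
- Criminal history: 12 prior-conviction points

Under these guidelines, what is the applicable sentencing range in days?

510-810 days

Base offense level for bribery: 2.
Final offense level: 2.
Criminal history: 12 prior points → Category V (10+).
Level 2 falls in the 1-8 band.
Grid: Level 1-8 × Category V = 510-810 days.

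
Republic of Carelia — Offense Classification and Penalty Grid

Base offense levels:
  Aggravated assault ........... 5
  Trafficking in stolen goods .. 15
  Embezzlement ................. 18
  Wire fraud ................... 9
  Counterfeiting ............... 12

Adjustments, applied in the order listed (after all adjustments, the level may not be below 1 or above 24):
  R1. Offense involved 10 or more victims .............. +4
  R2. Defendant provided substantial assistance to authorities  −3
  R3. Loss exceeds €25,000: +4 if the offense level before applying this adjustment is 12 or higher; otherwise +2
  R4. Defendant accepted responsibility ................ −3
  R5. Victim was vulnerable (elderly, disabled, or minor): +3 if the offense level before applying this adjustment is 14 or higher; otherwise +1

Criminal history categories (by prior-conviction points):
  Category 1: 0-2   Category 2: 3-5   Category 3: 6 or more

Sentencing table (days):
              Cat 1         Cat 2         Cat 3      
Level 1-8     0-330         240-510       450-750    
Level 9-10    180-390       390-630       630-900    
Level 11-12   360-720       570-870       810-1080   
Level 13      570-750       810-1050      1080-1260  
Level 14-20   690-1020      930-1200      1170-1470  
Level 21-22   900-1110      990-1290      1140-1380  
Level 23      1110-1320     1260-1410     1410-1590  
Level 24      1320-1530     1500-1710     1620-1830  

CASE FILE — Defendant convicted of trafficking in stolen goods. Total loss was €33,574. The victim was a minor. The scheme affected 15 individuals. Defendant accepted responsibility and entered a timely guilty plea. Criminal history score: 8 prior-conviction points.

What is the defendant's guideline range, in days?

Base offense level for trafficking in stolen goods: 15.
R1 applies: 15 + 4 = 19.
R3 applies (level before this adjustment is 19 ≥ 12, so +4): 19 + 4 = 23.
R4 applies: 23 − 3 = 20.
R5 applies (level before this adjustment is 20 ≥ 14, so +3): 20 + 3 = 23.
Final offense level: 23.
Criminal history: 8 prior points → Category 3 (6+).
Level 23 falls in the 23 band.
Grid: Level 23 × Category 3 = 1410-1590 days.

1410-1590 days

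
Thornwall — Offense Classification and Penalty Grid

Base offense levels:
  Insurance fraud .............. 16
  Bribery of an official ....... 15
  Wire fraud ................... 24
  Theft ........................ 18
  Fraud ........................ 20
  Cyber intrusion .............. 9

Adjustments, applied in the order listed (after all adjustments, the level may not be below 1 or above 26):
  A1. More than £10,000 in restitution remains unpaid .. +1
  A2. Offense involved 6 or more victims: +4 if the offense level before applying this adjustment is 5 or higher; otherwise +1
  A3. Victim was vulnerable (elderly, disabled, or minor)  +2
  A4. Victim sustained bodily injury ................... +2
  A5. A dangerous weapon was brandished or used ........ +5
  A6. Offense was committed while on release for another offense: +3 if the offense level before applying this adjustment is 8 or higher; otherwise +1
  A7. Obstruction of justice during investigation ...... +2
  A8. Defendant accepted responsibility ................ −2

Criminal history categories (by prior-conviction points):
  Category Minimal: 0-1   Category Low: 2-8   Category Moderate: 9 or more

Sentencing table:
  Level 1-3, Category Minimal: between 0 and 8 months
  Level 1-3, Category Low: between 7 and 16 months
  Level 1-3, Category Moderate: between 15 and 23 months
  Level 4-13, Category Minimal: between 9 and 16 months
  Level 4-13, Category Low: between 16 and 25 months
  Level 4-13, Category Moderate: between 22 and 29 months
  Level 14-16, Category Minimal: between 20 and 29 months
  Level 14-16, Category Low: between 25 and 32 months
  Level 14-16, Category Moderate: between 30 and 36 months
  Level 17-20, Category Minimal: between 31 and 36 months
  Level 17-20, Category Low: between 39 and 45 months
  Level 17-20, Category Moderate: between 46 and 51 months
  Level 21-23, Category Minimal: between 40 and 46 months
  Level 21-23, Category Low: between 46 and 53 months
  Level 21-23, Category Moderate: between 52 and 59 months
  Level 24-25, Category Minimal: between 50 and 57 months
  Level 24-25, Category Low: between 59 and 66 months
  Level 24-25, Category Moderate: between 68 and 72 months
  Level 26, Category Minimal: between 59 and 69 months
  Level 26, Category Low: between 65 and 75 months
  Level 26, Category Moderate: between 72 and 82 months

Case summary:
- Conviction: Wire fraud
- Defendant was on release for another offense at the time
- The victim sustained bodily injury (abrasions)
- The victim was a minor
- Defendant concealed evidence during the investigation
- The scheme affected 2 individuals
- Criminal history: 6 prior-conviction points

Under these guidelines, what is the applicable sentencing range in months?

65-75 months

Base offense level for wire fraud: 24.
A3 applies: 24 + 2 = 26.
A4 applies: 26 + 2 = 28.
A6 applies (level before this adjustment is 28 ≥ 8, so +3): 28 + 3 = 31.
A7 applies: 31 + 2 = 33.
A8 does not apply.
Level 33 exceeds the maximum of 26; capped at 26.
Final offense level: 26.
Criminal history: 6 prior points → Category Low (2-8).
Level 26 falls in the 26 band.
Grid: Level 26 × Category Low = 65-75 months.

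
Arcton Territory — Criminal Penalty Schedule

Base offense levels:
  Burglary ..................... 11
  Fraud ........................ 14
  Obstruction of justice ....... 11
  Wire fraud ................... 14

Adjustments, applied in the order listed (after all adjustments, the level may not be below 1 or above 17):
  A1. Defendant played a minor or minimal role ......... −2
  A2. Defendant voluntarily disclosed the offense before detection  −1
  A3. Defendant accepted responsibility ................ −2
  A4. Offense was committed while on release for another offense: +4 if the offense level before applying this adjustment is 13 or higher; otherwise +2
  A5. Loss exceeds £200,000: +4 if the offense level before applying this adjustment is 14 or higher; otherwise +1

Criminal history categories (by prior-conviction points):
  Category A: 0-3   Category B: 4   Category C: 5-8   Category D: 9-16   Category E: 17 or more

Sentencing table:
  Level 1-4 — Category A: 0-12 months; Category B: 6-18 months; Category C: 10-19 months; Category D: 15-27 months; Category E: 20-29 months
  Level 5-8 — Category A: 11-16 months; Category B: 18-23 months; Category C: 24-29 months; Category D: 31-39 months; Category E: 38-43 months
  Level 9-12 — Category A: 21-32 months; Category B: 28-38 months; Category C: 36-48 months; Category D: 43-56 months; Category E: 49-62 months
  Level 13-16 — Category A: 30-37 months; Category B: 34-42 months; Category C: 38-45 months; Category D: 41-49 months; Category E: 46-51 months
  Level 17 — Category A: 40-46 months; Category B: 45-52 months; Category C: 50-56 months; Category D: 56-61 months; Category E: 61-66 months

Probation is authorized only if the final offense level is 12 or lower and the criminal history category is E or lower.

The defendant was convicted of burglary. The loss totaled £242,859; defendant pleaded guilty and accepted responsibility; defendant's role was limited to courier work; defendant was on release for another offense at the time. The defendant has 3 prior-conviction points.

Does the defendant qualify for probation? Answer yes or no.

Yes

Base offense level for burglary: 11.
A1 applies: 11 − 2 = 9.
A2 does not apply.
A3 applies: 9 − 2 = 7.
A4 applies (level before this adjustment is 7 < 13, so +2): 7 + 2 = 9.
A5 applies (level before this adjustment is 9 < 14, so +1): 9 + 1 = 10.
Final offense level: 10.
Criminal history: 3 prior points → Category A (0-3).
Level 10 falls in the 9-12 band.
Grid: Level 9-12 × Category A = 21-32 months.
Probation check: level 10 ≤ 12 and category A ≤ E → eligible.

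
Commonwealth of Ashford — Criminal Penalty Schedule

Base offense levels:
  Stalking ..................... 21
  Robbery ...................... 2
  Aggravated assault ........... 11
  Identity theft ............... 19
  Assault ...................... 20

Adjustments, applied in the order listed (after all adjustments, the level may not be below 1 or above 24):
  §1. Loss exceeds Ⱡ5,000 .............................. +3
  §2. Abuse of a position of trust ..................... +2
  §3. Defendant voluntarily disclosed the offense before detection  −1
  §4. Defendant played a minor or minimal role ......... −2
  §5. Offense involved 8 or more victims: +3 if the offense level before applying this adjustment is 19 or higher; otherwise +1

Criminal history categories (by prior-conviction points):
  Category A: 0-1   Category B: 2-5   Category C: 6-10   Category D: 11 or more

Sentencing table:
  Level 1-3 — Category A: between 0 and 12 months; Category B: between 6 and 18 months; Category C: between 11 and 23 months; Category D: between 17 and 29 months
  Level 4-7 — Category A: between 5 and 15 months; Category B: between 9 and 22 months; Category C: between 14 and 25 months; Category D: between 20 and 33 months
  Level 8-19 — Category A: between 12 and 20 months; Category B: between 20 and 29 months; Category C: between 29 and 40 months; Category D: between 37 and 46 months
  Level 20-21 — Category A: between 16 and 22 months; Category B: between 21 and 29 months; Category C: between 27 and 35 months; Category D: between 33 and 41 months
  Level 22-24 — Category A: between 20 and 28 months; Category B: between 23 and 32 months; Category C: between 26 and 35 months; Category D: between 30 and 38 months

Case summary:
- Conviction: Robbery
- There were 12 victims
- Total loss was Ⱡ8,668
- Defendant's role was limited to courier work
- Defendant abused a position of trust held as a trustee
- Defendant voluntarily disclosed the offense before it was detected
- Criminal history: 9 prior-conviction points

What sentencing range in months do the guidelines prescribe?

14-25 months

Base offense level for robbery: 2.
§1 applies: 2 + 3 = 5.
§2 applies: 5 + 2 = 7.
§3 applies: 7 − 1 = 6.
§4 applies: 6 − 2 = 4.
§5 applies (level before this adjustment is 4 < 19, so +1): 4 + 1 = 5.
Final offense level: 5.
Criminal history: 9 prior points → Category C (6-10).
Level 5 falls in the 4-7 band.
Grid: Level 4-7 × Category C = 14-25 months.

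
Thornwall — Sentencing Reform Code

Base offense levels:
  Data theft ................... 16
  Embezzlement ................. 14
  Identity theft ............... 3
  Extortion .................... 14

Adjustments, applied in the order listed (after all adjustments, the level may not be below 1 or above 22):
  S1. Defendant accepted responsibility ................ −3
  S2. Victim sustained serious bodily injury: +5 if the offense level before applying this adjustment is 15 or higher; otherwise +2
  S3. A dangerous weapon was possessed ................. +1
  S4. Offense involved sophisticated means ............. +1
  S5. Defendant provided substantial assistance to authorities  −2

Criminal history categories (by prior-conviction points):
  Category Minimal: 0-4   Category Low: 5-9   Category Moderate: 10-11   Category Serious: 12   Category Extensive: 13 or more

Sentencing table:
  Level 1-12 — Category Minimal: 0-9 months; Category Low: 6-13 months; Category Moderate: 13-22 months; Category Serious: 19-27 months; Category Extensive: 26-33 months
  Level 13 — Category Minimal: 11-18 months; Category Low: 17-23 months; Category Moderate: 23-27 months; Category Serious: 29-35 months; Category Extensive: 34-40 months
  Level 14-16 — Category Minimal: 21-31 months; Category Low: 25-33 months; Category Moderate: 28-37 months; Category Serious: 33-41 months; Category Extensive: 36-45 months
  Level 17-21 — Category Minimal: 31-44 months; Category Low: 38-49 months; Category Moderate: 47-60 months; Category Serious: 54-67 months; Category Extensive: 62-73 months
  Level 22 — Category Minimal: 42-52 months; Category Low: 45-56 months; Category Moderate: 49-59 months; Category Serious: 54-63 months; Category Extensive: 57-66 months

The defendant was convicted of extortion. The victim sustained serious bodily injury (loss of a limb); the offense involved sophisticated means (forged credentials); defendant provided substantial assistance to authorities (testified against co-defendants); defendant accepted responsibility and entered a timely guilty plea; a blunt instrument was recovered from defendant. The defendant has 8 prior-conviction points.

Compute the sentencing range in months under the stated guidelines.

17-23 months

Base offense level for extortion: 14.
S1 applies: 14 − 3 = 11.
S2 applies (level before this adjustment is 11 < 15, so +2): 11 + 2 = 13.
S3 applies: 13 + 1 = 14.
S4 applies: 14 + 1 = 15.
S5 applies: 15 − 2 = 13.
Final offense level: 13.
Criminal history: 8 prior points → Category Low (5-9).
Level 13 falls in the 13 band.
Grid: Level 13 × Category Low = 17-23 months.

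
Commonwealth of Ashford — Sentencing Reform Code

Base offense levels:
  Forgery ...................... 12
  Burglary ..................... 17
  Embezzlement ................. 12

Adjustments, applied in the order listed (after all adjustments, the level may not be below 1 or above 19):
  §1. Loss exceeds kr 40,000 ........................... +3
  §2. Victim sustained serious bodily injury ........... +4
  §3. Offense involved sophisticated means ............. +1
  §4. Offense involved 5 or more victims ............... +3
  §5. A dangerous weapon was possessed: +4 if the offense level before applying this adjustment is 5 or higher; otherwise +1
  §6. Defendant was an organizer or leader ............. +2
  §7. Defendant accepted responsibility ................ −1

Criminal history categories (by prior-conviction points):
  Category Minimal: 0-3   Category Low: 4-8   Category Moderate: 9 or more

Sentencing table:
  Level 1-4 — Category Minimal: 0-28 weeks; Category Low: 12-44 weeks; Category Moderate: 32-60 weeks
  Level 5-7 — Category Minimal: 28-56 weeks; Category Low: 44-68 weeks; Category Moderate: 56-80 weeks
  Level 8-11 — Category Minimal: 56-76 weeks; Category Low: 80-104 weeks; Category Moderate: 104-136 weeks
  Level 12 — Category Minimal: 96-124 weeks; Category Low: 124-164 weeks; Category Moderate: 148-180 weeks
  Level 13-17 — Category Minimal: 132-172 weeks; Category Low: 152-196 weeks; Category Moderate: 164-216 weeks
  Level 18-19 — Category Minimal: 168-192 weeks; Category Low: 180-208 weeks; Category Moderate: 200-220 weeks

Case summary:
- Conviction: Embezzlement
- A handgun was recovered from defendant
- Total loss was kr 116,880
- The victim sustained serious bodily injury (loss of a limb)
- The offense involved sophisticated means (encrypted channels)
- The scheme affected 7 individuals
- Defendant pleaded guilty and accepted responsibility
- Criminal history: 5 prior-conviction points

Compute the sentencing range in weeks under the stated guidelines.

Base offense level for embezzlement: 12.
§1 applies: 12 + 3 = 15.
§2 applies: 15 + 4 = 19.
§3 applies: 19 + 1 = 20.
§4 applies: 20 + 3 = 23.
§5 applies (level before this adjustment is 23 ≥ 5, so +4): 23 + 4 = 27.
§7 applies: 27 − 1 = 26.
Level 26 exceeds the maximum of 19; capped at 19.
Final offense level: 19.
Criminal history: 5 prior points → Category Low (4-8).
Level 19 falls in the 18-19 band.
Grid: Level 18-19 × Category Low = 180-208 weeks.

180-208 weeks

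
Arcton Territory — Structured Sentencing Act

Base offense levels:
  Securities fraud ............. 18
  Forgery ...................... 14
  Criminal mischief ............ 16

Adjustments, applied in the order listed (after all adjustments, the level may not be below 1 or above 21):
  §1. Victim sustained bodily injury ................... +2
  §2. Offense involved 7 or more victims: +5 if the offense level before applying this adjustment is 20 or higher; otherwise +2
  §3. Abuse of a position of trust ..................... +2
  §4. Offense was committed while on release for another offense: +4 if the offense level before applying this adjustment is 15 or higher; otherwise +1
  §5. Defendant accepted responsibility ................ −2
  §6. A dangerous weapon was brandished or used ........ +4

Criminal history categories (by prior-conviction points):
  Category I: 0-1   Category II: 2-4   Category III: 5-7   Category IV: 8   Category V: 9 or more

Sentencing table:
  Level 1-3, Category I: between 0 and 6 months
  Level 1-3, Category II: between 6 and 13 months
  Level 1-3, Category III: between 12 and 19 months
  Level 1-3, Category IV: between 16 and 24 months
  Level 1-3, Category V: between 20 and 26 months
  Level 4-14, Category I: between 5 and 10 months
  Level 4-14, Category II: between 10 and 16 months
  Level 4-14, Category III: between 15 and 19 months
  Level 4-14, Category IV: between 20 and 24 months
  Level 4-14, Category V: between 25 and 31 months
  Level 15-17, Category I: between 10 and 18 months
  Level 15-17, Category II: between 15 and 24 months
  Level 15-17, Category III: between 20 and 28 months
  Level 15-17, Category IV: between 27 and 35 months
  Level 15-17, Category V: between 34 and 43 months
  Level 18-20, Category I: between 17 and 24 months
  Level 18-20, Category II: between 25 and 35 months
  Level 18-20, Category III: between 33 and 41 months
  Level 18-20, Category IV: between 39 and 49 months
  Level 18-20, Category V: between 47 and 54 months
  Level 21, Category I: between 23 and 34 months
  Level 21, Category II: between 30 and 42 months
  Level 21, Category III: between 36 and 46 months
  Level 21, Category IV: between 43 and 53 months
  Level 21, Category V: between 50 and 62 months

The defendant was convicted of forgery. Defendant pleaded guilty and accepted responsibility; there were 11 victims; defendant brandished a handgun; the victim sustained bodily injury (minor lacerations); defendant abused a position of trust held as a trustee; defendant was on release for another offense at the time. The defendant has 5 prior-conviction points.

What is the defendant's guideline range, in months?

Base offense level for forgery: 14.
§1 applies: 14 + 2 = 16.
§2 applies (level before this adjustment is 16 < 20, so +2): 16 + 2 = 18.
§3 applies: 18 + 2 = 20.
§4 applies (level before this adjustment is 20 ≥ 15, so +4): 20 + 4 = 24.
§5 applies: 24 − 2 = 22.
§6 applies: 22 + 4 = 26.
Level 26 exceeds the maximum of 21; capped at 21.
Final offense level: 21.
Criminal history: 5 prior points → Category III (5-7).
Level 21 falls in the 21 band.
Grid: Level 21 × Category III = 36-46 months.

36-46 months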